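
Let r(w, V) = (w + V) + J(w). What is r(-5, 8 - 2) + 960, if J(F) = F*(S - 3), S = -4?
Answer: 996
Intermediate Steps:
J(F) = -7*F (J(F) = F*(-4 - 3) = F*(-7) = -7*F)
r(w, V) = V - 6*w (r(w, V) = (w + V) - 7*w = (V + w) - 7*w = V - 6*w)
r(-5, 8 - 2) + 960 = ((8 - 2) - 6*(-5)) + 960 = (6 + 30) + 960 = 36 + 960 = 996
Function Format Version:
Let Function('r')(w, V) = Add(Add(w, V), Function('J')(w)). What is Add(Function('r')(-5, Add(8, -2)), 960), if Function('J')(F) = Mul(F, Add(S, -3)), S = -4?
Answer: 996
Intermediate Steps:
Function('J')(F) = Mul(-7, F) (Function('J')(F) = Mul(F, Add(-4, -3)) = Mul(F, -7) = Mul(-7, F))
Function('r')(w, V) = Add(V, Mul(-6, w)) (Function('r')(w, V) = Add(Add(w, V), Mul(-7, w)) = Add(Add(V, w), Mul(-7, w)) = Add(V, Mul(-6, w)))
Add(Function('r')(-5, Add(8, -2)), 960) = Add(Add(Add(8, -2), Mul(-6, -5)), 960) = Add(Add(6, 30), 960) = Add(36, 960) = 996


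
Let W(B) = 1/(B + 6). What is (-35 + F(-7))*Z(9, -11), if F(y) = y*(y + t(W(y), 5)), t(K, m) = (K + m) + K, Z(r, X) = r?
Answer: -63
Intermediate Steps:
W(B) = 1/(6 + B)
t(K, m) = m + 2*K
F(y) = y*(5 + y + 2/(6 + y)) (F(y) = y*(y + (5 + 2/(6 + y))) = y*(5 + y + 2/(6 + y)))
(-35 + F(-7))*Z(9, -11) = (-35 - 7*(32 + (-7)**2 + 11*(-7))/(6 - 7))*9 = (-35 - 7*(32 + 49 - 77)/(-1))*9 = (-35 - 7*(-1)*4)*9 = (-35 + 28)*9 = -7*9 = -63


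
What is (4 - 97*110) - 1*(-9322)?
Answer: -1344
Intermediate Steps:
(4 - 97*110) - 1*(-9322) = (4 - 10670) + 9322 = -10666 + 9322 = -1344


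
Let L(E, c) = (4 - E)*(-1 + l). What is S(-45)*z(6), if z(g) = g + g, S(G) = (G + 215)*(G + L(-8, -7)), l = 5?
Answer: 6120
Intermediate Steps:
L(E, c) = 16 - 4*E (L(E, c) = (4 - E)*(-1 + 5) = (4 - E)*4 = 16 - 4*E)
S(G) = (48 + G)*(215 + G) (S(G) = (G + 215)*(G + (16 - 4*(-8))) = (215 + G)*(G + (16 + 32)) = (215 + G)*(G + 48) = (215 + G)*(48 + G) = (48 + G)*(215 + G))
z(g) = 2*g
S(-45)*z(6) = (10320 + (-45)**2 + 263*(-45))*(2*6) = (10320 + 2025 - 11835)*12 = 510*12 = 6120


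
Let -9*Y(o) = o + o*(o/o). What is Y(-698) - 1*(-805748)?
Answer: 7253128/9 ≈ 8.0590e+5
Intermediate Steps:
Y(o) = -2*o/9 (Y(o) = -(o + o*(o/o))/9 = -(o + o*1)/9 = -(o + o)/9 = -2*o/9)
Y(-698) - 1*(-805748) = -2/9*(-698) - 1*(-805748) = 1396/9 + 805748 = 7253128/9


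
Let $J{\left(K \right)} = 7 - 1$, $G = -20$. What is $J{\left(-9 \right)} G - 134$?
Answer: $-254$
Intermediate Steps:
$J{\left(K \right)} = 6$ ($J{\left(K \right)} = 7 - 1 = 6$)
$J{\left(-9 \right)} G - 134 = 6 \left(-20\right) - 134 = -120 - 134 = -254$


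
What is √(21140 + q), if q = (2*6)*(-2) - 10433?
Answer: 3*√1187 ≈ 103.36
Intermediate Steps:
q = -10457 (q = 12*(-2) - 10433 = -24 - 10433 = -10457)
√(21140 + q) = √(21140 - 10457) = √10683 = 3*√1187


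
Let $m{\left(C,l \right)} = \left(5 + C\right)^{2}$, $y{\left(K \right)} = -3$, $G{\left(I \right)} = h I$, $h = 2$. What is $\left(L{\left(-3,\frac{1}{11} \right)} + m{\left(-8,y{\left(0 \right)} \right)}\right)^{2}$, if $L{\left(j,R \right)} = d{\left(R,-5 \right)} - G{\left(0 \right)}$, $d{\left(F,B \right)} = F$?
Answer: $\frac{10000}{121} \approx 82.645$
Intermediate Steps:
$G{\left(I \right)} = 2 I$
$L{\left(j,R \right)} = R$ ($L{\left(j,R \right)} = R - 2 \cdot 0 = R - 0 = R + 0 = R$)
$\left(L{\left(-3,\frac{1}{11} \right)} + m{\left(-8,y{\left(0 \right)} \right)}\right)^{2} = \left(\frac{1}{11} + \left(5 - 8\right)^{2}\right)^{2} = \left(\frac{1}{11} + \left(-3\right)^{2}\right)^{2} = \left(\frac{1}{11} + 9\right)^{2} = \left(\frac{100}{11}\right)^{2} = \frac{10000}{121}$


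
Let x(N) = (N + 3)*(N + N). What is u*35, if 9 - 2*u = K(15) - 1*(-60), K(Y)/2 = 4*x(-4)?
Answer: -4025/2 ≈ -2012.5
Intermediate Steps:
x(N) = 2*N*(3 + N) (x(N) = (3 + N)*(2*N) = 2*N*(3 + N))
K(Y) = 64 (K(Y) = 2*(4*(2*(-4)*(3 - 4))) = 2*(4*(2*(-4)*(-1))) = 2*(4*8) = 2*32 = 64)
u = -115/2 (u = 9/2 - (64 - 1*(-60))/2 = 9/2 - (64 + 60)/2 = 9/2 - 1/2*124 = 9/2 - 62 = -115/2 ≈ -57.500)
u*35 = -115/2*35 = -4025/2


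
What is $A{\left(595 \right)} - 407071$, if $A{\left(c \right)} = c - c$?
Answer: $-407071$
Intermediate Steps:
$A{\left(c \right)} = 0$
$A{\left(595 \right)} - 407071 = 0 - 407071 = -407071$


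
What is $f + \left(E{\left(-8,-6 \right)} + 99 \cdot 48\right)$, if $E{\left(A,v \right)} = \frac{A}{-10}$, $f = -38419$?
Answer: $- \frac{168331}{5} \approx -33666.0$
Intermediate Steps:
$E{\left(A,v \right)} = - \frac{A}{10}$ ($E{\left(A,v \right)} = A \left(- \frac{1}{10}\right) = - \frac{A}{10}$)
$f + \left(E{\left(-8,-6 \right)} + 99 \cdot 48\right) = -38419 + \left(\left(- \frac{1}{10}\right) \left(-8\right) + 99 \cdot 48\right) = -38419 + \left(\frac{4}{5} + 4752\right) = -38419 + \frac{23764}{5} = - \frac{168331}{5}$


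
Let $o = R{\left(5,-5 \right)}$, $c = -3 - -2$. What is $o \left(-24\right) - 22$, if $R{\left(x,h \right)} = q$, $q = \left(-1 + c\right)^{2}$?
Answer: $-118$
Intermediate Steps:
$c = -1$ ($c = -3 + 2 = -1$)
$q = 4$ ($q = \left(-1 - 1\right)^{2} = \left(-2\right)^{2} = 4$)
$R{\left(x,h \right)} = 4$
$o = 4$
$o \left(-24\right) - 22 = 4 \left(-24\right) - 22 = -96 - 22 = -118$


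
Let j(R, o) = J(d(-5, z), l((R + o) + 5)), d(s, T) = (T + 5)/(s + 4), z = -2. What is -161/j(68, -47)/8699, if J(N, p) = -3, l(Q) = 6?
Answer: 161/26097 ≈ 0.0061693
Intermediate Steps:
d(s, T) = (5 + T)/(4 + s)
j(R, o) = -3
-161/j(68, -47)/8699 = -161/(-3)/8699 = -161*(-⅓)*(1/8699) = (161/3)*(1/8699) = 161/26097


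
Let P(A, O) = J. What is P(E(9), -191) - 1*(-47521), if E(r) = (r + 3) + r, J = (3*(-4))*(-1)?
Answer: 47533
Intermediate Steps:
J = 12 (J = -12*(-1) = 12)
E(r) = 3 + 2*r (E(r) = (3 + r) + r = 3 + 2*r)
P(A, O) = 12
P(E(9), -191) - 1*(-47521) = 12 - 1*(-47521) = 12 + 47521 = 47533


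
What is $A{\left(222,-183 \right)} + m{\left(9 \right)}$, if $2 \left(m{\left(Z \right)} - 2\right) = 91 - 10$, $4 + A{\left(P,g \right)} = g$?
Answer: $- \frac{289}{2} \approx -144.5$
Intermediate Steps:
$A{\left(P,g \right)} = -4 + g$
$m{\left(Z \right)} = \frac{85}{2}$ ($m{\left(Z \right)} = 2 + \frac{91 - 10}{2} = 2 + \frac{1}{2} \cdot 81 = 2 + \frac{81}{2} = \frac{85}{2}$)
$A{\left(222,-183 \right)} + m{\left(9 \right)} = \left(-4 - 183\right) + \frac{85}{2} = -187 + \frac{85}{2} = - \frac{289}{2}$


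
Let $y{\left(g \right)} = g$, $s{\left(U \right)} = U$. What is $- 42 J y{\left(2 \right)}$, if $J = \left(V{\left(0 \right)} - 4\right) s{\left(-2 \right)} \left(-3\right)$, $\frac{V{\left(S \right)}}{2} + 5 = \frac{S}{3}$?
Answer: $7056$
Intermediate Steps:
$V{\left(S \right)} = -10 + \frac{2 S}{3}$ ($V{\left(S \right)} = -10 + 2 \frac{S}{3} = -10 + \frac{2 S}{3}$)
$J = -84$ ($J = \left(\left(-10 + \frac{2}{3} \cdot 0\right) - 4\right) \left(-2\right) \left(-3\right) = \left(\left(-10 + 0\right) - 4\right) \left(-2\right) \left(-3\right) = \left(-10 - 4\right) \left(-2\right) \left(-3\right) = \left(-14\right) \left(-2\right) \left(-3\right) = 28 \left(-3\right) = -84$)
$- 42 J y{\left(2 \right)} = \left(-42\right) \left(-84\right) 2 = 3528 \cdot 2 = 7056$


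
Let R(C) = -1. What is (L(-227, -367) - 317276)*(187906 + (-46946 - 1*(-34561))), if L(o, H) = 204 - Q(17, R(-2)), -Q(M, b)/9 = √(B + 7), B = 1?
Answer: -55652794512 + 3159378*√2 ≈ -5.5648e+10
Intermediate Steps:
Q(M, b) = -18*√2 (Q(M, b) = -9*√(1 + 7) = -18*√2)
L(o, H) = 204 + 18*√2 (L(o, H) = 204 - (-18)*√2 = 204 + 18*√2)
(L(-227, -367) - 317276)*(187906 + (-46946 - 1*(-34561))) = ((204 + 18*√2) - 317276)*(187906 + (-46946 - 1*(-34561))) = (-317072 + 18*√2)*(187906 + (-46946 + 34561)) = (-317072 + 18*√2)*(187906 - 12385) = (-317072 + 18*√2)*175521 = -55652794512 + 3159378*√2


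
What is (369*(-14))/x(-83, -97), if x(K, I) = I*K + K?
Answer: -861/1328 ≈ -0.64834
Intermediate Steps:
x(K, I) = K + I*K
(369*(-14))/x(-83, -97) = (369*(-14))/((-83*(1 - 97))) = -5166/((-83*(-96))) = -5166/7968 = -5166*1/7968 = -861/1328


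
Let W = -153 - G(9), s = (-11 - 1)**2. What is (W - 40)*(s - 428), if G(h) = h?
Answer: 57368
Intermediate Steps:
s = 144 (s = (-12)**2 = 144)
W = -162 (W = -153 - 1*9 = -153 - 9 = -162)
(W - 40)*(s - 428) = (-162 - 40)*(144 - 428) = -202*(-284) = 57368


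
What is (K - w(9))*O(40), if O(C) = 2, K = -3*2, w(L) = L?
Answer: -30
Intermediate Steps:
K = -6
(K - w(9))*O(40) = (-6 - 1*9)*2 = (-6 - 9)*2 = -15*2 = -30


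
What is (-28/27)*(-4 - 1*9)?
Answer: 364/27 ≈ 13.481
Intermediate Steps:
(-28/27)*(-4 - 1*9) = ((1/27)*(-28))*(-4 - 9) = -28/27*(-13) = 364/27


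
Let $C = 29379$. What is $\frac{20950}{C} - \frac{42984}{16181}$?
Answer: $- \frac{923834986}{475381599} \approx -1.9434$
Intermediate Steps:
$\frac{20950}{C} - \frac{42984}{16181} = \frac{20950}{29379} - \frac{42984}{16181} = - \frac{923834986}{475381599}$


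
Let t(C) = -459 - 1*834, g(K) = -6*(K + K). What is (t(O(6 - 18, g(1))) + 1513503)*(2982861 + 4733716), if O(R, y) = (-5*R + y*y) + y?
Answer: 11669084905170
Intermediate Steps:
g(K) = -12*K
O(R, y) = y + y² - 5*R (O(R, y) = (-5*R + y²) + y = (y² - 5*R) + y = y + y² - 5*R)
t(C) = -1293 (t(C) = -459 - 834 = -1293)
(t(O(6 - 18, g(1))) + 1513503)*(2982861 + 4733716) = (-1293 + 1513503)*(2982861 + 4733716) = 1512210*7716577 = 11669084905170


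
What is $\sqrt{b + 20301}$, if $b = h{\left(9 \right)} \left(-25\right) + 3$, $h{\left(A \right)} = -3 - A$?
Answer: $2 \sqrt{5151} \approx 143.54$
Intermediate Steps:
$b = 303$ ($b = \left(-3 - 9\right) \left(-25\right) + 3 = \left(-12\right) \left(-25\right) + 3 = 300 + 3 = 303$)
$\sqrt{b + 20301} = \sqrt{303 + 20301} = \sqrt{20604} = 2 \sqrt{5151}$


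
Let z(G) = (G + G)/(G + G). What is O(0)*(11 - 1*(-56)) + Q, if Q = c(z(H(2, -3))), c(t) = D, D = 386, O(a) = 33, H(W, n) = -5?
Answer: 2597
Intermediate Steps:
z(G) = 1 (z(G) = (2*G)/((2*G)) = (2*G)*(1/(2*G)) = 1)
c(t) = 386
Q = 386
O(0)*(11 - 1*(-56)) + Q = 33*(11 - 1*(-56)) + 386 = 33*(11 + 56) + 386 = 33*67 + 386 = 2211 + 386 = 2597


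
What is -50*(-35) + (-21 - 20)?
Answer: 1709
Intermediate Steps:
-50*(-35) + (-21 - 20) = 1750 - 41 = 1709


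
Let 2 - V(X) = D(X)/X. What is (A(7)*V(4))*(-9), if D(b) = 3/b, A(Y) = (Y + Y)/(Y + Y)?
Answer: -261/16 ≈ -16.313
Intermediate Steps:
A(Y) = 1 (A(Y) = (2*Y)/((2*Y)) = (2*Y)*(1/(2*Y)) = 1)
V(X) = 2 - 3/X² (V(X) = 2 - 3/X/X = 2 - 3/X²)
(A(7)*V(4))*(-9) = (1*(2 - 3/4²))*(-9) = (1*(2 - 3*1/16))*(-9) = (1*(2 - 3/16))*(-9) = (1*(29/16))*(-9) = (29/16)*(-9) = -261/16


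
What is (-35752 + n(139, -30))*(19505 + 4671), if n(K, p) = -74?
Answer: -866129376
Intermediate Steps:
(-35752 + n(139, -30))*(19505 + 4671) = (-35752 - 74)*(19505 + 4671) = -35826*24176 = -866129376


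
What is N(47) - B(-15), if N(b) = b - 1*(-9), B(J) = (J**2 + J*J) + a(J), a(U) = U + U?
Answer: -364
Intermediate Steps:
a(U) = 2*U
B(J) = 2*J + 2*J**2 (B(J) = (J**2 + J*J) + 2*J = (J**2 + J**2) + 2*J = 2*J**2 + 2*J = 2*J + 2*J**2)
N(b) = 9 + b (N(b) = b + 9 = 9 + b)
N(47) - B(-15) = (9 + 47) - 2*(-15)*(1 - 15) = 56 - 2*(-15)*(-14) = 56 - 1*420 = 56 - 420 = -364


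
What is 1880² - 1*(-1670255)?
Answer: 5204655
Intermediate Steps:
1880² - 1*(-1670255) = 3534400 + 1670255 = 5204655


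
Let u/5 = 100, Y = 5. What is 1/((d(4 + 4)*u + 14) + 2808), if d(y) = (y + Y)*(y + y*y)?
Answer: 1/470822 ≈ 2.1239e-6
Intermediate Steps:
u = 500 (u = 5*100 = 500)
d(y) = (5 + y)*(y + y²) (d(y) = (y + 5)*(y + y*y) = (5 + y)*(y + y²))
1/((d(4 + 4)*u + 14) + 2808) = 1/((((4 + 4)*(5 + (4 + 4)² + 6*(4 + 4)))*500 + 14) + 2808) = 1/(((8*(5 + 8² + 6*8))*500 + 14) + 2808) = 1/(((8*(5 + 64 + 48))*500 + 14) + 2808) = 1/(((8*117)*500 + 14) + 2808) = 1/((936*500 + 14) + 2808) = 1/((468000 + 14) + 2808) = 1/(468014 + 2808) = 1/470822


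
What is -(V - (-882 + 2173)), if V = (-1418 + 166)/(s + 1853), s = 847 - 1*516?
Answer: 705199/546 ≈ 1291.6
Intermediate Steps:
s = 331 (s = 847 - 516 = 331)
V = -313/546 (V = (-1418 + 166)/(331 + 1853) = -1252/2184 = -1252*1/2184 = -313/546 ≈ -0.57326)
-(V - (-882 + 2173)) = -(-313/546 - (-882 + 2173)) = -(-313/546 - 1*1291) = -(-313/546 - 1291) = -1*(-705199/546) = 705199/546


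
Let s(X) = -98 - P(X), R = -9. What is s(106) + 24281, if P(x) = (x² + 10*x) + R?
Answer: 11896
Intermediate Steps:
P(x) = -9 + x² + 10*x (P(x) = (x² + 10*x) - 9 = -9 + x² + 10*x)
s(X) = -89 - X² - 10*X (s(X) = -98 - (-9 + X² + 10*X) = -98 + (9 - X² - 10*X) = -89 - X² - 10*X)
s(106) + 24281 = (-89 - 1*106² - 10*106) + 24281 = (-89 - 1*11236 - 1060) + 24281 = (-89 - 11236 - 1060) + 24281 = -12385 + 24281 = 11896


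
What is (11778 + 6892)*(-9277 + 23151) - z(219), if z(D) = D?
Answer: 259027361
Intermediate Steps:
(11778 + 6892)*(-9277 + 23151) - z(219) = (11778 + 6892)*(-9277 + 23151) - 1*219 = 18670*13874 - 219 = 259027580 - 219 = 259027361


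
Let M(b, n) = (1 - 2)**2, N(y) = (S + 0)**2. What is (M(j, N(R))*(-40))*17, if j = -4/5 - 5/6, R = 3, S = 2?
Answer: -680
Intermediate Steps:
j = -49/30 (j = -4*1/5 - 5*1/6 = -4/5 - 5/6 = -49/30 ≈ -1.6333)
N(y) = 4 (N(y) = (2 + 0)**2 = 2**2 = 4)
M(b, n) = 1 (M(b, n) = (-1)**2 = 1)
(M(j, N(R))*(-40))*17 = (1*(-40))*17 = -40*17 = -680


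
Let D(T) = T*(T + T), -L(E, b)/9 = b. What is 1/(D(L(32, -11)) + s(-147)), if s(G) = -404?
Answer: 1/19198 ≈ 5.2089e-5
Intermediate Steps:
L(E, b) = -9*b
D(T) = 2*T² (D(T) = T*(2*T) = 2*T²)
1/(D(L(32, -11)) + s(-147)) = 1/(2*(-9*(-11))² - 404) = 1/(2*99² - 404) = 1/(2*9801 - 404) = 1/(19602 - 404) = 1/19198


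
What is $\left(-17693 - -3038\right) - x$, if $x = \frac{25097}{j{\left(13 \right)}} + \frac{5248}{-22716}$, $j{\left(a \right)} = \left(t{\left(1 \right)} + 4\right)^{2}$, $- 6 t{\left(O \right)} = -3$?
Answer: $- \frac{812364725}{51111} \approx -15894.0$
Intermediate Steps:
$t{\left(O \right)} = \frac{1}{2}$ ($t{\left(O \right)} = \left(- \frac{1}{6}\right) \left(-3\right) = \frac{1}{2}$)
$j{\left(a \right)} = \frac{81}{4}$ ($j{\left(a \right)} = \left(\frac{1}{2} + 4\right)^{2} = \left(\frac{9}{2}\right)^{2} = \frac{81}{4}$)
$x = \frac{63333020}{51111}$ ($x = \frac{25097}{\frac{81}{4}} + \frac{5248}{-22716} = 25097 \cdot \frac{4}{81} + 5248 \left(- \frac{1}{22716}\right) = \frac{100388}{81} - \frac{1312}{5679} = \frac{63333020}{51111} \approx 1239.1$)
$\left(-17693 - -3038\right) - x = \left(-17693 - -3038\right) - \frac{63333020}{51111} = \left(-17693 + 3038\right) - \frac{63333020}{51111} = -14655 - \frac{63333020}{51111} = - \frac{812364725}{51111}$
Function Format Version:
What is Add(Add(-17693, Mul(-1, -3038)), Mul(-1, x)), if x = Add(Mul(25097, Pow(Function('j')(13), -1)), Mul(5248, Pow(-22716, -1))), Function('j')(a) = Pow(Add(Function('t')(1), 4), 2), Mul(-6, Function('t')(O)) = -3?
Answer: Rational(-812364725, 51111) ≈ -15894.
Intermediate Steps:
Function('t')(O) = Rational(1, 2) (Function('t')(O) = Mul(Rational(-1, 6), -3) = Rational(1, 2))
Function('j')(a) = Rational(81, 4) (Function('j')(a) = Pow(Add(Rational(1, 2), 4), 2) = Pow(Rational(9, 2), 2) = Rational(81, 4))
x = Rational(63333020, 51111) (x = Add(Mul(25097, Pow(Rational(81, 4), -1)), Mul(5248, Pow(-22716, -1))) = Add(Mul(25097, Rational(4, 81)), Mul(5248, Rational(-1, 22716))) = Add(Rational(100388, 81), Rational(-1312, 5679)) = Rational(63333020, 51111) ≈ 1239.1)
Add(Add(-17693, Mul(-1, -3038)), Mul(-1, x)) = Add(Add(-17693, Mul(-1, -3038)), Mul(-1, Rational(63333020, 51111))) = Add(Add(-17693, 3038), Rational(-63333020, 51111)) = Add(-14655, Rational(-63333020, 51111)) = Rational(-812364725, 51111)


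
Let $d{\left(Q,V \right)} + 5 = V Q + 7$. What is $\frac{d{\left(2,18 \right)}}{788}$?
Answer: $\frac{19}{394} \approx 0.048223$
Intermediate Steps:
$d{\left(Q,V \right)} = 2 + Q V$ ($d{\left(Q,V \right)} = -5 + \left(V Q + 7\right) = -5 + \left(Q V + 7\right) = -5 + \left(7 + Q V\right) = 2 + Q V$)
$\frac{d{\left(2,18 \right)}}{788} = \frac{2 + 2 \cdot 18}{788} = \left(2 + 36\right) \frac{1}{788} = 38 \cdot \frac{1}{788} = \frac{19}{394}$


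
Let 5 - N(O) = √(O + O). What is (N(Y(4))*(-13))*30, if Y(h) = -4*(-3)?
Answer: -1950 + 780*√6 ≈ -39.398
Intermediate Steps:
Y(h) = 12
N(O) = 5 - √2*√O (N(O) = 5 - √(O + O) = 5 - √(2*O) = 5 - √2*√O)
(N(Y(4))*(-13))*30 = ((5 - √2*√12)*(-13))*30 = ((5 - √2*2*√3)*(-13))*30 = ((5 - 2*√6)*(-13))*30 = (-65 + 26*√6)*30 = -1950 + 780*√6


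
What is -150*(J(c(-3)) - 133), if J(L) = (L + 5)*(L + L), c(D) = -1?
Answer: 21150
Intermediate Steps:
J(L) = 2*L*(5 + L) (J(L) = (5 + L)*(2*L) = 2*L*(5 + L))
-150*(J(c(-3)) - 133) = -150*(2*(-1)*(5 - 1) - 133) = -150*(2*(-1)*4 - 133) = -150*(-8 - 133) = -150*(-141) = 21150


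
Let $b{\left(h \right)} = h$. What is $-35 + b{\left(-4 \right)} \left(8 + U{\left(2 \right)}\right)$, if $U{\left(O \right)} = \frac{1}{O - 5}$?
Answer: $- \frac{197}{3} \approx -65.667$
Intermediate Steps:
$U{\left(O \right)} = \frac{1}{-5 + O}$
$-35 + b{\left(-4 \right)} \left(8 + U{\left(2 \right)}\right) = -35 - 4 \left(8 + \frac{1}{-5 + 2}\right) = -35 - 4 \left(8 + \frac{1}{-3}\right) = -35 - 4 \left(8 - \frac{1}{3}\right) = -35 - \frac{92}{3} = - \frac{197}{3}$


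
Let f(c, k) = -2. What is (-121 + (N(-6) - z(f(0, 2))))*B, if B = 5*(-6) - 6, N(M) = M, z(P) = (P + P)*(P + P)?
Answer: 5148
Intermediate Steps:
z(P) = 4*P² (z(P) = (2*P)*(2*P) = 4*P²)
B = -36 (B = -30 - 6 = -36)
(-121 + (N(-6) - z(f(0, 2))))*B = (-121 + (-6 - 4*(-2)²))*(-36) = (-121 + (-6 - 4*4))*(-36) = (-121 + (-6 - 1*16))*(-36) = (-121 + (-6 - 16))*(-36) = (-121 - 22)*(-36) = -143*(-36) = 5148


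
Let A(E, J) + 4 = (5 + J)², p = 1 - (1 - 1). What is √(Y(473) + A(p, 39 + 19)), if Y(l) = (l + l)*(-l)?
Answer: 3*I*√49277 ≈ 665.95*I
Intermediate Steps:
Y(l) = -2*l² (Y(l) = (2*l)*(-l) = -2*l²)
p = 1 (p = 1 - 1*0 = 1 + 0 = 1)
A(E, J) = -4 + (5 + J)²
√(Y(473) + A(p, 39 + 19)) = √(-2*473² + (-4 + (5 + (39 + 19))²)) = √(-2*223729 + (-4 + (5 + 58)²)) = √(-447458 + (-4 + 63²)) = √(-447458 + (-4 + 3969)) = √(-447458 + 3965) = √(-443493) = 3*I*√49277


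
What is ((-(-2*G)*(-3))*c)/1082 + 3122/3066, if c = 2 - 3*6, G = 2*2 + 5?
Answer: 215251/118479 ≈ 1.8168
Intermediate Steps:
G = 9 (G = 4 + 5 = 9)
c = -16 (c = 2 - 18 = -16)
((-(-2*G)*(-3))*c)/1082 + 3122/3066 = (-(-2*9)*(-3)*(-16))/1082 + 3122/3066 = (-(-18)*(-3)*(-16))*(1/1082) + 3122*(1/3066) = (-1*54*(-16))*(1/1082) + 223/219 = -54*(-16)*(1/1082) + 223/219 = 864*(1/1082) + 223/219 = 432/541 + 223/219 = 215251/118479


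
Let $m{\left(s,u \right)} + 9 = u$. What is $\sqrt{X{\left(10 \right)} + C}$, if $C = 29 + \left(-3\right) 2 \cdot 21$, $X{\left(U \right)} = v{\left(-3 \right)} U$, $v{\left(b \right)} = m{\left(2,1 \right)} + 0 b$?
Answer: $i \sqrt{177} \approx 13.304 i$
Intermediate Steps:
$m{\left(s,u \right)} = -9 + u$
$v{\left(b \right)} = -8$ ($v{\left(b \right)} = \left(-9 + 1\right) + 0 b = -8 + 0 = -8$)
$X{\left(U \right)} = - 8 U$
$C = -97$ ($C = 29 - 126 = -97$)
$\sqrt{X{\left(10 \right)} + C} = \sqrt{\left(-8\right) 10 - 97} = \sqrt{-80 - 97} = \sqrt{-177} = i \sqrt{177}$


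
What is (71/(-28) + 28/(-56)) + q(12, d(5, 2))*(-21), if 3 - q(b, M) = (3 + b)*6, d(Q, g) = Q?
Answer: 51071/28 ≈ 1824.0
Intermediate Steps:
q(b, M) = -15 - 6*b (q(b, M) = 3 - (3 + b)*6 = 3 - (18 + 6*b) = 3 + (-18 - 6*b) = -15 - 6*b)
(71/(-28) + 28/(-56)) + q(12, d(5, 2))*(-21) = (71/(-28) + 28/(-56)) + (-15 - 6*12)*(-21) = (71*(-1/28) + 28*(-1/56)) + (-15 - 72)*(-21) = (-71/28 - ½) - 87*(-21) = -85/28 + 1827 = 51071/28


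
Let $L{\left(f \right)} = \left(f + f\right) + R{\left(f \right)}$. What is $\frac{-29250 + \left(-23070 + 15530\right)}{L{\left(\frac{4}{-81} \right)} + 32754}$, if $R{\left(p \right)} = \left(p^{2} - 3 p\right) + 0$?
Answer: $- \frac{9283815}{8265359} \approx -1.1232$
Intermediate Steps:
$R{\left(p \right)} = p^{2} - 3 p$
$L{\left(f \right)} = 2 f + f \left(-3 + f\right)$ ($L{\left(f \right)} = \left(f + f\right) + f \left(-3 + f\right) = 2 f + f \left(-3 + f\right)$)
$\frac{-29250 + \left(-23070 + 15530\right)}{L{\left(\frac{4}{-81} \right)} + 32754} = \frac{-29250 + \left(-23070 + 15530\right)}{\frac{4}{-81} \left(-1 + \frac{4}{-81}\right) + 32754} = \frac{-29250 - 7540}{4 \left(- \frac{1}{81}\right) \left(-1 + 4 \left(- \frac{1}{81}\right)\right) + 32754} = - \frac{36790}{- \frac{4 \left(-1 - \frac{4}{81}\right)}{81} + 32754} = - \frac{36790}{\left(- \frac{4}{81}\right) \left(- \frac{85}{81}\right) + 32754} = - \frac{36790}{\frac{340}{6561} + 32754} = - \frac{36790}{\frac{214899334}{6561}} = \left(-36790\right) \frac{6561}{214899334} = - \frac{9283815}{8265359}$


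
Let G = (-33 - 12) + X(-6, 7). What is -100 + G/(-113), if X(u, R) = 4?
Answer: -11259/113 ≈ -99.637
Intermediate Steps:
G = -41 (G = (-33 - 12) + 4 = -45 + 4 = -41)
-100 + G/(-113) = -100 - 41/(-113) = -100 - 41*(-1/113) = -100 + 41/113 = -11259/113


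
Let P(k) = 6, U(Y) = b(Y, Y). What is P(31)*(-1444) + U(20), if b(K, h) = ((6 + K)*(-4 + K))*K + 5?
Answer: -339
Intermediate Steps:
b(K, h) = 5 + K*(-4 + K)*(6 + K) (b(K, h) = ((-4 + K)*(6 + K))*K + 5 = K*(-4 + K)*(6 + K) + 5 = 5 + K*(-4 + K)*(6 + K))
U(Y) = 5 + Y**3 - 24*Y + 2*Y**2
P(31)*(-1444) + U(20) = 6*(-1444) + (5 + 20**3 - 24*20 + 2*20**2) = -8664 + (5 + 8000 - 480 + 2*400) = -8664 + (5 + 8000 - 480 + 800) = -8664 + 8325 = -339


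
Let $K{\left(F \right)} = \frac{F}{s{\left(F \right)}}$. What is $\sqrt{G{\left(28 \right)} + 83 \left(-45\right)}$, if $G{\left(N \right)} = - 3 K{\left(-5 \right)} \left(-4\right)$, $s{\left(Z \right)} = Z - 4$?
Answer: $\frac{i \sqrt{33555}}{3} \approx 61.06 i$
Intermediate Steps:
$s{\left(Z \right)} = -4 + Z$
$K{\left(F \right)} = \frac{F}{-4 + F}$
$G{\left(N \right)} = \frac{20}{3}$ ($G{\left(N \right)} = - 3 \left(- \frac{5}{-4 - 5}\right) \left(-4\right) = - 3 \left(- \frac{5}{-9}\right) \left(-4\right) = - 3 \left(\left(-5\right) \left(- \frac{1}{9}\right)\right) \left(-4\right) = \left(-3\right) \frac{5}{9} \left(-4\right) = \left(- \frac{5}{3}\right) \left(-4\right) = \frac{20}{3}$)
$\sqrt{G{\left(28 \right)} + 83 \left(-45\right)} = \sqrt{\frac{20}{3} + 83 \left(-45\right)} = \sqrt{\frac{20}{3} - 3735} = \sqrt{- \frac{11185}{3}} = \frac{i \sqrt{33555}}{3}$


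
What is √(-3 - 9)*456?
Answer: 912*I*√3 ≈ 1579.6*I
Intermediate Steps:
√(-3 - 9)*456 = √(-12)*456 = (2*I*√3)*456 = 912*I*√3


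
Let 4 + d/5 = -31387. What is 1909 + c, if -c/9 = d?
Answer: 1414504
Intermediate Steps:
d = -156955 (d = -20 + 5*(-31387) = -20 - 156935 = -156955)
c = 1412595 (c = -9*(-156955) = 1412595)
1909 + c = 1909 + 1412595 = 1414504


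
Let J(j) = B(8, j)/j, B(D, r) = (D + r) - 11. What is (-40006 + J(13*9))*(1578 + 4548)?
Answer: -3185920232/13 ≈ -2.4507e+8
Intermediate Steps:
B(D, r) = -11 + D + r
J(j) = (-3 + j)/j (J(j) = (-11 + 8 + j)/j = (-3 + j)/j)
(-40006 + J(13*9))*(1578 + 4548) = (-40006 + (-3 + 13*9)/((13*9)))*(1578 + 4548) = (-40006 + (-3 + 117)/117)*6126 = (-40006 + (1/117)*114)*6126 = (-40006 + 38/39)*6126 = -1560196/39*6126 = -3185920232/13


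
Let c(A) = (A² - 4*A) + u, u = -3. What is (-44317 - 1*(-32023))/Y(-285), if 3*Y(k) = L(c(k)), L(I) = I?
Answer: -6147/13727 ≈ -0.44780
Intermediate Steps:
c(A) = -3 + A² - 4*A (c(A) = (A² - 4*A) - 3 = -3 + A² - 4*A)
Y(k) = -1 - 4*k/3 + k²/3 (Y(k) = (-3 + k² - 4*k)/3 = -1 - 4*k/3 + k²/3)
(-44317 - 1*(-32023))/Y(-285) = (-44317 - 1*(-32023))/(-1 - 4/3*(-285) + (⅓)*(-285)²) = (-44317 + 32023)/(-1 + 380 + (⅓)*81225) = -12294/(-1 + 380 + 27075) = -12294/27454 = -12294*1/27454 = -6147/13727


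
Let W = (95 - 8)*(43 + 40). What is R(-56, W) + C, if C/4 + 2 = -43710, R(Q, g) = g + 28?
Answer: -167599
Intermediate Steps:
W = 7221 (W = 87*83 = 7221)
R(Q, g) = 28 + g
C = -174848 (C = -8 + 4*(-43710) = -8 - 174840 = -174848)
R(-56, W) + C = (28 + 7221) - 174848 = 7249 - 174848 = -167599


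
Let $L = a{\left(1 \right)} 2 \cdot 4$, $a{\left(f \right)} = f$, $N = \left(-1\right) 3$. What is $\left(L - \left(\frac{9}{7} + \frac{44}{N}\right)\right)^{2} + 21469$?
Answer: $\frac{9669430}{441} \approx 21926.0$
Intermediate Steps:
$N = -3$
$L = 8$ ($L = 1 \cdot 2 \cdot 4 = 2 \cdot 4 = 8$)
$\left(L - \left(\frac{9}{7} + \frac{44}{N}\right)\right)^{2} + 21469 = \left(8 - \left(- \frac{44}{3} + \frac{9}{7}\right)\right)^{2} + 21469 = \left(8 - - \frac{281}{21}\right)^{2} + 21469 = \left(8 + \left(- \frac{9}{7} + \frac{44}{3}\right)\right)^{2} + 21469 = \left(8 + \frac{281}{21}\right)^{2} + 21469 = \left(\frac{449}{21}\right)^{2} + 21469 = \frac{201601}{441} + 21469 = \frac{9669430}{441}$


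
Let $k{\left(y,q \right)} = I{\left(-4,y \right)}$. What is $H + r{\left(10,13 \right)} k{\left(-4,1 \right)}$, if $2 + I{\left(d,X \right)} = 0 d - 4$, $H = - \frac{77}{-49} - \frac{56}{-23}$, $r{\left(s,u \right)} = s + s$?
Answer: $- \frac{18675}{161} \approx -115.99$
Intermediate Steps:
$r{\left(s,u \right)} = 2 s$
$H = \frac{645}{161}$ ($H = \left(-77\right) \left(- \frac{1}{49}\right) - - \frac{56}{23} = \frac{11}{7} + \frac{56}{23} = \frac{645}{161} \approx 4.0062$)
$I{\left(d,X \right)} = -6$ ($I{\left(d,X \right)} = -2 - \left(4 + 0 d\right) = -2 + \left(0 - 4\right) = -2 - 4 = -6$)
$k{\left(y,q \right)} = -6$
$H + r{\left(10,13 \right)} k{\left(-4,1 \right)} = \frac{645}{161} + 2 \cdot 10 \left(-6\right) = \frac{645}{161} + 20 \left(-6\right) = \frac{645}{161} - 120 = - \frac{18675}{161}$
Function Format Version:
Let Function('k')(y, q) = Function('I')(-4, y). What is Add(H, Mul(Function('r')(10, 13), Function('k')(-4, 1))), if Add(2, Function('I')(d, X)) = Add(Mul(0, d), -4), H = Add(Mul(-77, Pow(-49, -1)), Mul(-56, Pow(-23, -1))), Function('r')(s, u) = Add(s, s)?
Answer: Rational(-18675, 161) ≈ -115.99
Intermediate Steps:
Function('r')(s, u) = Mul(2, s)
H = Rational(645, 161) (H = Add(Mul(-77, Rational(-1, 49)), Mul(-56, Rational(-1, 23))) = Add(Rational(11, 7), Rational(56, 23)) = Rational(645, 161) ≈ 4.0062)
Function('I')(d, X) = -6 (Function('I')(d, X) = Add(-2, Add(Mul(0, d), -4)) = Add(-2, Add(0, -4)) = Add(-2, -4) = -6)
Function('k')(y, q) = -6
Add(H, Mul(Function('r')(10, 13), Function('k')(-4, 1))) = Add(Rational(645, 161), Mul(Mul(2, 10), -6)) = Add(Rational(645, 161), Mul(20, -6)) = Add(Rational(645, 161), -120) = Rational(-18675, 161)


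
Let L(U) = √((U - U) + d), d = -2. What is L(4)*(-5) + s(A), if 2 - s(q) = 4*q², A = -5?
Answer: -98 - 5*I*√2 ≈ -98.0 - 7.0711*I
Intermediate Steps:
L(U) = I*√2 (L(U) = √((U - U) - 2) = √(0 - 2) = √(-2) = I*√2)
s(q) = 2 - 4*q²
L(4)*(-5) + s(A) = (I*√2)*(-5) + (2 - 4*(-5)²) = -5*I*√2 + (2 - 4*25) = -5*I*√2 + (2 - 100) = -5*I*√2 - 98 = -98 - 5*I*√2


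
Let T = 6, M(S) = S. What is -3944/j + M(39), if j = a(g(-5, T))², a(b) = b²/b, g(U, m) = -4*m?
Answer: 2315/72 ≈ 32.153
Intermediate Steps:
a(b) = b
j = 576 (j = (-4*6)² = (-24)² = 576)
-3944/j + M(39) = -3944/576 + 39 = -3944*1/576 + 39 = -493/72 + 39 = 2315/72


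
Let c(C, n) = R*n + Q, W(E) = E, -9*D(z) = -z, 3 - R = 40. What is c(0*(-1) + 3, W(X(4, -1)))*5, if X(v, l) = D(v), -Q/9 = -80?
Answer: 31660/9 ≈ 3517.8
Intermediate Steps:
Q = 720 (Q = -9*(-80) = 720)
R = -37 (R = 3 - 1*40 = 3 - 40 = -37)
D(z) = z/9 (D(z) = -(-1)*z/9 = z/9)
X(v, l) = v/9
c(C, n) = 720 - 37*n (c(C, n) = -37*n + 720 = 720 - 37*n)
c(0*(-1) + 3, W(X(4, -1)))*5 = (720 - 37*4/9)*5 = (720 - 148/9)*5 = (6332/9)*5 = 31660/9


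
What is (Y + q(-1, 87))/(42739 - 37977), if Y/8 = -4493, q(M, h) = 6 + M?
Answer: -35939/4762 ≈ -7.5470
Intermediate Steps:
Y = -35944 (Y = 8*(-4493) = -35944)
(Y + q(-1, 87))/(42739 - 37977) = (-35944 + (6 - 1))/(42739 - 37977) = (-35944 + 5)/4762 = -35939*1/4762 = -35939/4762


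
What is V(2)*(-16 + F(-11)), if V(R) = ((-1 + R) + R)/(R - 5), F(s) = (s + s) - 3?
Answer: 41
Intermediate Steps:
F(s) = -3 + 2*s (F(s) = 2*s - 3 = -3 + 2*s)
V(R) = (-1 + 2*R)/(-5 + R)
V(2)*(-16 + F(-11)) = ((-1 + 2*2)/(-5 + 2))*(-16 + (-3 + 2*(-11))) = ((-1 + 4)/(-3))*(-16 + (-3 - 22)) = (-⅓*3)*(-16 - 25) = -1*(-41) = 41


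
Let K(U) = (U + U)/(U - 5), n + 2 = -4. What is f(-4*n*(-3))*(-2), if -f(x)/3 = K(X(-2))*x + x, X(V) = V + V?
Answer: -816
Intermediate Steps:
X(V) = 2*V
n = -6 (n = -2 - 4 = -6)
K(U) = 2*U/(-5 + U) (K(U) = (2*U)/(-5 + U) = 2*U/(-5 + U))
f(x) = -17*x/3 (f(x) = -3*((2*(2*(-2))/(-5 + 2*(-2)))*x + x) = -3*((2*(-4)/(-5 - 4))*x + x) = -3*((2*(-4)/(-9))*x + x) = -3*((2*(-4)*(-1/9))*x + x) = -3*(8*x/9 + x) = -17*x/3)
f(-4*n*(-3))*(-2) = -17*(-4*(-6))*(-3)/3*(-2) = -136*(-3)*(-2) = -17/3*(-72)*(-2) = 408*(-2) = -816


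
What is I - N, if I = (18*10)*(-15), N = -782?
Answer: -1918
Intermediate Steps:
I = -2700 (I = 180*(-15) = -2700)
I - N = -2700 - 1*(-782) = -2700 + 782 = -1918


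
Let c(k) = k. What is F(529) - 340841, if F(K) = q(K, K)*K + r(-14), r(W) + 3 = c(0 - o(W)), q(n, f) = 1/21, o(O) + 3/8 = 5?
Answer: -57258337/168 ≈ -3.4082e+5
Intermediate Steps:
o(O) = 37/8 (o(O) = -3/8 + 5 = 37/8)
q(n, f) = 1/21
r(W) = -61/8 (r(W) = -3 + (0 - 1*37/8) = -3 + (0 - 37/8) = -3 - 37/8 = -61/8)
F(K) = -61/8 + K/21 (F(K) = K/21 - 61/8 = -61/8 + K/21)
F(529) - 340841 = (-61/8 + (1/21)*529) - 340841 = (-61/8 + 529/21) - 340841 = 2951/168 - 340841 = -57258337/168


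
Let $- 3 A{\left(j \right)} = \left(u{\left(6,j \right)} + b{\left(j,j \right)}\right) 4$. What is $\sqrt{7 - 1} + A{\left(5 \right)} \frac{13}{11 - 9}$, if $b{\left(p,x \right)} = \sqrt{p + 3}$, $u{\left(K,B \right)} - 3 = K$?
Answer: $-78 + \sqrt{6} - \frac{52 \sqrt{2}}{3} \approx -100.06$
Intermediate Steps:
$u{\left(K,B \right)} = 3 + K$
$b{\left(p,x \right)} = \sqrt{3 + p}$
$A{\left(j \right)} = -12 - \frac{4 \sqrt{3 + j}}{3}$ ($A{\left(j \right)} = - \frac{\left(\left(3 + 6\right) + \sqrt{3 + j}\right) 4}{3} = - \frac{\left(9 + \sqrt{3 + j}\right) 4}{3} = - \frac{36 + 4 \sqrt{3 + j}}{3} = -12 - \frac{4 \sqrt{3 + j}}{3}$)
$\sqrt{7 - 1} + A{\left(5 \right)} \frac{13}{11 - 9} = \sqrt{7 - 1} + \left(-12 - \frac{4 \sqrt{3 + 5}}{3}\right) \frac{13}{11 - 9} = \sqrt{6} + \left(-12 - \frac{4 \sqrt{8}}{3}\right) \frac{13}{2} = \sqrt{6} + \left(-12 - \frac{4 \cdot 2 \sqrt{2}}{3}\right) 13 \cdot \frac{1}{2} = \sqrt{6} + \left(-12 - \frac{8 \sqrt{2}}{3}\right) \frac{13}{2} = \sqrt{6} - \left(78 + \frac{52 \sqrt{2}}{3}\right) = -78 + \sqrt{6} - \frac{52 \sqrt{2}}{3}$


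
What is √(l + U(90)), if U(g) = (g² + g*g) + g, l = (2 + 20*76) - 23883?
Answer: I*√6071 ≈ 77.917*I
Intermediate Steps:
l = -22361 (l = (2 + 1520) - 23883 = 1522 - 23883 = -22361)
U(g) = g + 2*g² (U(g) = (g² + g²) + g = 2*g² + g = g + 2*g²)
√(l + U(90)) = √(-22361 + 90*(1 + 2*90)) = √(-22361 + 90*(1 + 180)) = √(-22361 + 90*181) = √(-22361 + 16290) = √(-6071) = I*√6071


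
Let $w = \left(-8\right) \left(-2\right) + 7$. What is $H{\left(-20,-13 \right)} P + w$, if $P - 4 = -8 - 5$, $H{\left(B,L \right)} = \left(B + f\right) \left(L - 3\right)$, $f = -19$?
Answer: $-5593$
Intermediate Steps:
$H{\left(B,L \right)} = \left(-19 + B\right) \left(-3 + L\right)$ ($H{\left(B,L \right)} = \left(B - 19\right) \left(L - 3\right) = \left(-19 + B\right) \left(-3 + L\right)$)
$w = 23$ ($w = 16 + 7 = 23$)
$P = -9$ ($P = 4 - 13 = -9$)
$H{\left(-20,-13 \right)} P + w = \left(57 - -247 - -60 - -260\right) \left(-9\right) + 23 = \left(57 + 247 + 60 + 260\right) \left(-9\right) + 23 = 624 \left(-9\right) + 23 = -5616 + 23 = -5593$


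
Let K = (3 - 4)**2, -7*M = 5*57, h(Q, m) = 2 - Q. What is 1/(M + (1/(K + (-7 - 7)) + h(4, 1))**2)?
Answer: -1183/43062 ≈ -0.027472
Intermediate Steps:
M = -285/7 (M = -5*57/7 = -1/7*285 = -285/7 ≈ -40.714)
K = 1 (K = (-1)**2 = 1)
1/(M + (1/(K + (-7 - 7)) + h(4, 1))**2) = 1/(-285/7 + (1/(1 + (-7 - 7)) + (2 - 1*4))**2) = 1/(-285/7 + (1/(1 - 14) + (2 - 4))**2) = 1/(-285/7 + (1/(-13) - 2)**2) = 1/(-285/7 + (-1/13 - 2)**2) = 1/(-285/7 + (-27/13)**2) = 1/(-285/7 + 729/169) = 1/(-43062/1183) = -1183/43062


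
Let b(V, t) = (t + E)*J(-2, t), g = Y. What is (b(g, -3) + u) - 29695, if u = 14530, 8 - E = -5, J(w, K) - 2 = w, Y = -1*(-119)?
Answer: -15165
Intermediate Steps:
Y = 119
J(w, K) = 2 + w
g = 119
E = 13 (E = 8 - 1*(-5) = 8 + 5 = 13)
b(V, t) = 0 (b(V, t) = (t + 13)*(2 - 2) = (13 + t)*0 = 0)
(b(g, -3) + u) - 29695 = (0 + 14530) - 29695 = 14530 - 29695 = -15165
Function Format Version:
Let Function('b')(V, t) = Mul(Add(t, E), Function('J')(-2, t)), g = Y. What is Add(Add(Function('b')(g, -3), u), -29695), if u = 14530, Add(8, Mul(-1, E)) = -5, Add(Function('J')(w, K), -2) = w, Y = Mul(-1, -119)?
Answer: -15165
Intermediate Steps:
Y = 119
Function('J')(w, K) = Add(2, w)
g = 119
E = 13 (E = Add(8, Mul(-1, -5)) = Add(8, 5) = 13)
Function('b')(V, t) = 0 (Function('b')(V, t) = Mul(Add(t, 13), Add(2, -2)) = Mul(Add(13, t), 0) = 0)
Add(Add(Function('b')(g, -3), u), -29695) = Add(Add(0, 14530), -29695) = Add(14530, -29695) = -15165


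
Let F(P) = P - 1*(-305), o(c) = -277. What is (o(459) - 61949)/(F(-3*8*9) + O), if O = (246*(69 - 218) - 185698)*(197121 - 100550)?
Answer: 62226/21472754903 ≈ 2.8979e-6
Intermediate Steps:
O = -21472754992 (O = (246*(-149) - 185698)*96571 = (-36654 - 185698)*96571 = -222352*96571 = -21472754992)
F(P) = 305 + P (F(P) = P + 305 = 305 + P)
(o(459) - 61949)/(F(-3*8*9) + O) = (-277 - 61949)/((305 - 3*8*9) - 21472754992) = -62226/((305 - 24*9) - 21472754992) = -62226/((305 - 216) - 21472754992) = -62226/(89 - 21472754992) = -62226/(-21472754903) = -62226*(-1/21472754903) = 62226/21472754903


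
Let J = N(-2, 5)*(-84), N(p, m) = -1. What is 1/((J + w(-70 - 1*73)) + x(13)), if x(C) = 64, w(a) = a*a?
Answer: 1/20597 ≈ 4.8551e-5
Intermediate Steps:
w(a) = a²
J = 84 (J = -1*(-84) = 84)
1/((J + w(-70 - 1*73)) + x(13)) = 1/((84 + (-70 - 1*73)²) + 64) = 1/((84 + (-70 - 73)²) + 64) = 1/((84 + (-143)²) + 64) = 1/((84 + 20449) + 64) = 1/(20533 + 64) = 1/20597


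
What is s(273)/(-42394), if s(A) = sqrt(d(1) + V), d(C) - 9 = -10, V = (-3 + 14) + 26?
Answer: -3/21197 ≈ -0.00014153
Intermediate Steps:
V = 37 (V = 11 + 26 = 37)
d(C) = -1 (d(C) = 9 - 10 = -1)
s(A) = 6 (s(A) = sqrt(-1 + 37) = sqrt(36) = 6)
s(273)/(-42394) = 6/(-42394) = 6*(-1/42394) = -3/21197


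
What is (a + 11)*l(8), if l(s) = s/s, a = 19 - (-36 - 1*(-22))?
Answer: 44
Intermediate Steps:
a = 33 (a = 19 - (-36 + 22) = 19 - 1*(-14) = 19 + 14 = 33)
l(s) = 1
(a + 11)*l(8) = (33 + 11)*1 = 44*1 = 44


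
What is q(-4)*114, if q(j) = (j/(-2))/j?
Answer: -57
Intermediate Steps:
q(j) = -½ (q(j) = (j*(-½))/j = (-j/2)/j = -½)
q(-4)*114 = -½*114 = -57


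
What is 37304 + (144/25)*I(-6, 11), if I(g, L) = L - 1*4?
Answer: 933608/25 ≈ 37344.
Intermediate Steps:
I(g, L) = -4 + L (I(g, L) = L - 4 = -4 + L)
37304 + (144/25)*I(-6, 11) = 37304 + (144/25)*(-4 + 11) = 37304 + (144*(1/25))*7 = 37304 + (144/25)*7 = 37304 + 1008/25 = 933608/25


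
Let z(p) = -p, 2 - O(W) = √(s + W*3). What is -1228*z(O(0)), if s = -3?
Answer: 2456 - 1228*I*√3 ≈ 2456.0 - 2127.0*I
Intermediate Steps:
O(W) = 2 - √(-3 + 3*W) (O(W) = 2 - √(-3 + W*3) = 2 - √(-3 + 3*W))
-1228*z(O(0)) = -(-1228)*(2 - √(-3 + 3*0)) = -(-1228)*(2 - √(-3 + 0)) = -(-1228)*(2 - √(-3)) = -(-1228)*(2 - I*√3) = -1228*(-2 + I*√3) = 2456 - 1228*I*√3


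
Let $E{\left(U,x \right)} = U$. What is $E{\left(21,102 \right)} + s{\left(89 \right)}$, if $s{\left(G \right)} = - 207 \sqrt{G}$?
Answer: $21 - 207 \sqrt{89} \approx -1931.8$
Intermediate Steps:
$E{\left(21,102 \right)} + s{\left(89 \right)} = 21 - 207 \sqrt{89}$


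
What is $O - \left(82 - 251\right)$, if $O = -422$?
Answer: $-253$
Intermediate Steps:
$O - \left(82 - 251\right) = -422 - \left(82 - 251\right) = -422 - -169 = -422 + 169 = -253$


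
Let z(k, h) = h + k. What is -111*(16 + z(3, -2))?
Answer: -1887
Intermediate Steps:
-111*(16 + z(3, -2)) = -111*(16 + (-2 + 3)) = -111*(16 + 1) = -111*17 = -1887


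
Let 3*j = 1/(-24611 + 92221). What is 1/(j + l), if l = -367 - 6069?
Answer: -202830/1305413879 ≈ -0.00015538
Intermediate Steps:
l = -6436
j = 1/202830 (j = 1/(3*(-24611 + 92221)) = (⅓)/67610 = (⅓)*(1/67610) = 1/202830 ≈ 4.9302e-6)
1/(j + l) = 1/(1/202830 - 6436) = 1/(-1305413879/202830) = -202830/1305413879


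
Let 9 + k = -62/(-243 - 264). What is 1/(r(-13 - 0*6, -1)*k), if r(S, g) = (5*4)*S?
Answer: 39/90020 ≈ 0.00043324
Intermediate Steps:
r(S, g) = 20*S
k = -4501/507 (k = -9 - 62/(-243 - 264) = -9 - 62/(-507) = -9 - 62*(-1/507) = -9 + 62/507 = -4501/507 ≈ -8.8777)
1/(r(-13 - 0*6, -1)*k) = 1/(((20*(-13 - 0*6)))*(-4501/507)) = -507/4501/(20*(-13 - 1*0)) = -507/4501/(20*(-13 + 0)) = -507/4501/(20*(-13)) = -507/4501/(-260) = -1/260*(-507/4501) = 39/90020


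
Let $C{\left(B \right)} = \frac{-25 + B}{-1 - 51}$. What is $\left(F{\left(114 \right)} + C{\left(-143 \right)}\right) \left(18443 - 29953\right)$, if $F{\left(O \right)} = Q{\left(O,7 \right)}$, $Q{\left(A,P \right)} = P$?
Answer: $- \frac{1530830}{13} \approx -1.1776 \cdot 10^{5}$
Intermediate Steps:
$F{\left(O \right)} = 7$
$C{\left(B \right)} = \frac{25}{52} - \frac{B}{52}$ ($C{\left(B \right)} = \frac{-25 + B}{-52} = \left(-25 + B\right) \left(- \frac{1}{52}\right) = \frac{25}{52} - \frac{B}{52}$)
$\left(F{\left(114 \right)} + C{\left(-143 \right)}\right) \left(18443 - 29953\right) = \left(7 + \left(\frac{25}{52} - - \frac{11}{4}\right)\right) \left(18443 - 29953\right) = \left(7 + \left(\frac{25}{52} + \frac{11}{4}\right)\right) \left(-11510\right) = \left(7 + \frac{42}{13}\right) \left(-11510\right) = \frac{133}{13} \left(-11510\right) = - \frac{1530830}{13}$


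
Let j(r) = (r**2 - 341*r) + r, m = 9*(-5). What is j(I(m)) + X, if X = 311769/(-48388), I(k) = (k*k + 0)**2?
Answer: 813582824246800731/48388 ≈ 1.6814e+13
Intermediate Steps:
m = -45
I(k) = k**4 (I(k) = (k**2 + 0)**2 = (k**2)**2 = k**4)
j(r) = r**2 - 340*r
X = -311769/48388 (X = 311769*(-1/48388) = -311769/48388 ≈ -6.4431)
j(I(m)) + X = (-45)**4*(-340 + (-45)**4) - 311769/48388 = 4100625*(-340 + 4100625) - 311769/48388 = 4100625*4100285 - 311769/48388 = 16813731178125 - 311769/48388 = 813582824246800731/48388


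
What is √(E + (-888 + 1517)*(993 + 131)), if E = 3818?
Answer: 13*√4206 ≈ 843.10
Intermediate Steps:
√(E + (-888 + 1517)*(993 + 131)) = √(3818 + (-888 + 1517)*(993 + 131)) = √(3818 + 629*1124) = √(3818 + 706996) = √710814 = 13*√4206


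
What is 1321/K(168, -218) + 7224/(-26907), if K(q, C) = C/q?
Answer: -995498588/977621 ≈ -1018.3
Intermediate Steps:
1321/K(168, -218) + 7224/(-26907) = 1321/((-218/168)) + 7224/(-26907) = 1321/((-218*1/168)) + 7224*(-1/26907) = 1321/(-109/84) - 2408/8969 = 1321*(-84/109) - 2408/8969 = -110964/109 - 2408/8969 = -995498588/977621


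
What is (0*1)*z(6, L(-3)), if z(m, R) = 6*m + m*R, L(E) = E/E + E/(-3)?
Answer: 0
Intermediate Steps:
L(E) = 1 - E/3 (L(E) = 1 + E*(-⅓) = 1 - E/3)
z(m, R) = 6*m + R*m
(0*1)*z(6, L(-3)) = (0*1)*(6*(6 + (1 - ⅓*(-3)))) = 0*(6*(6 + (1 + 1))) = 0*(6*(6 + 2)) = 0*(6*8) = 0*48 = 0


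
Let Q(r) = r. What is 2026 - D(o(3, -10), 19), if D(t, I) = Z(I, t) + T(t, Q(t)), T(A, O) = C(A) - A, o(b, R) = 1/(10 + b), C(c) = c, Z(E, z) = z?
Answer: 26337/13 ≈ 2025.9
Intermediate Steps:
T(A, O) = 0 (T(A, O) = A - A = 0)
D(t, I) = t (D(t, I) = t + 0 = t)
2026 - D(o(3, -10), 19) = 2026 - 1/(10 + 3) = 2026 - 1/13 = 26337/13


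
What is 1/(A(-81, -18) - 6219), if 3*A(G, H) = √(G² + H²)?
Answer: -691/4297244 - √85/12891732 ≈ -0.00016152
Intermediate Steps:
A(G, H) = √(G² + H²)/3
1/(A(-81, -18) - 6219) = 1/(√((-81)² + (-18)²)/3 - 6219) = 1/(√(6561 + 324)/3 - 6219) = 1/(√6885/3 - 6219) = 1/((9*√85)/3 - 6219) = 1/(3*√85 - 6219) = 1/(-6219 + 3*√85)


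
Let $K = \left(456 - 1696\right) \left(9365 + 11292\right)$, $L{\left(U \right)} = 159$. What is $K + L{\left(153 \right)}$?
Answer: $-25614521$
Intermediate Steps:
$K = -25614680$ ($K = \left(-1240\right) 20657 = -25614680$)
$K + L{\left(153 \right)} = -25614680 + 159 = -25614521$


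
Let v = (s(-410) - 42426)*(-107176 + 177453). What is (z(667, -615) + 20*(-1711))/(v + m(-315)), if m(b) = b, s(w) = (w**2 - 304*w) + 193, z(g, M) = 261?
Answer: -33959/17604880124 ≈ -1.9290e-6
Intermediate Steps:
s(w) = 193 + w**2 - 304*w
v = 17604880439 (v = ((193 + (-410)**2 - 304*(-410)) - 42426)*(-107176 + 177453) = ((193 + 168100 + 124640) - 42426)*70277 = (292933 - 42426)*70277 = 250507*70277 = 17604880439)
(z(667, -615) + 20*(-1711))/(v + m(-315)) = (261 + 20*(-1711))/(17604880439 - 315) = (261 - 34220)/17604880124 = -33959*1/17604880124 = -33959/17604880124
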